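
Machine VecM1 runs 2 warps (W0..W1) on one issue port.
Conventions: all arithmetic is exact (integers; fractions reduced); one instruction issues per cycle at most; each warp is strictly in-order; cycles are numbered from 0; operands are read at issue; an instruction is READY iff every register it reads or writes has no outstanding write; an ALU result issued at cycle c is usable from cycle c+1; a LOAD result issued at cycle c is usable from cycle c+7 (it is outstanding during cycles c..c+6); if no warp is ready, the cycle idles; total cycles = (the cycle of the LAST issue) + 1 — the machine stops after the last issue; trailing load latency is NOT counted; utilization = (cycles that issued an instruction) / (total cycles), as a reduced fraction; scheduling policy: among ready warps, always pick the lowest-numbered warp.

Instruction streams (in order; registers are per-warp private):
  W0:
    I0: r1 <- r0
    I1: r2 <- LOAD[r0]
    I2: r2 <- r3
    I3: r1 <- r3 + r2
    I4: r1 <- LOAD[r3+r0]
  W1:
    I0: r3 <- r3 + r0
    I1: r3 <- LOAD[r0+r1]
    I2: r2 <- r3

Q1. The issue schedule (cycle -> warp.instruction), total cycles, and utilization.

cycle 0: W0.I0
cycle 1: W0.I1
cycle 2: W1.I0
cycle 3: W1.I1
cycle 4: idle
cycle 5: idle
cycle 6: idle
cycle 7: idle
cycle 8: W0.I2
cycle 9: W0.I3
cycle 10: W0.I4
cycle 11: W1.I2

Answer: 12 cycles, utilization 2/3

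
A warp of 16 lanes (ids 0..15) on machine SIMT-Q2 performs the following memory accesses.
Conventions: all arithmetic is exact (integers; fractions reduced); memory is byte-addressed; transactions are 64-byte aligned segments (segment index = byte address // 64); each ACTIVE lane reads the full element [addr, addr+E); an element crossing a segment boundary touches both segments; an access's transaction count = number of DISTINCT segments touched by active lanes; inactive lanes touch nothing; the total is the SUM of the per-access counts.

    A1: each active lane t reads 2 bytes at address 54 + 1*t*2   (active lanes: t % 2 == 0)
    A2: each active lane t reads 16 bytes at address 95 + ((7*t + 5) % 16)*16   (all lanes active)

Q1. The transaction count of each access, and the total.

A1: 2 transactions
A2: 5 transactions

Answer: 2,5; total 7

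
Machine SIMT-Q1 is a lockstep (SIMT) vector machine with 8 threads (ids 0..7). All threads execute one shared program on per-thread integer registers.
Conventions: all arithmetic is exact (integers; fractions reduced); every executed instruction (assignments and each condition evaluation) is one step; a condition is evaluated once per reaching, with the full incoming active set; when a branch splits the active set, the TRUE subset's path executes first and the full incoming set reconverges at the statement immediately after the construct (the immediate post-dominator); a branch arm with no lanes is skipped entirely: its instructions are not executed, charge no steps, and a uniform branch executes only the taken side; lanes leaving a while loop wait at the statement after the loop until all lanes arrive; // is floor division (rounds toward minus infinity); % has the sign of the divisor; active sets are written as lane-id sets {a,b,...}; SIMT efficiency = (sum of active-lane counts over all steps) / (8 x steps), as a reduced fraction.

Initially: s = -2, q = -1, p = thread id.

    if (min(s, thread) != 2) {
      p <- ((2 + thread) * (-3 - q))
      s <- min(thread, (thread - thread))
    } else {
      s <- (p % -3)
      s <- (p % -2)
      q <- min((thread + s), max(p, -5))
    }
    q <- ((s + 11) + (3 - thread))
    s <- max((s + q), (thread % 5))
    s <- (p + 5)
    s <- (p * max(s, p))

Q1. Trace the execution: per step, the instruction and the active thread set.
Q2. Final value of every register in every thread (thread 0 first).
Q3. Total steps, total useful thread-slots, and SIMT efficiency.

step 0: eval (min(s, thread) != 2)   {0,1,2,3,4,5,6,7}
step 1: p <- ((2 + thread) * (-3 - q)) {0,1,2,3,4,5,6,7}
step 2: s <- min(thread, (thread - thread)) {0,1,2,3,4,5,6,7}
step 3: q <- ((s + 11) + (3 - thread)) {0,1,2,3,4,5,6,7}
step 4: s <- max((s + q), (thread % 5)) {0,1,2,3,4,5,6,7}
step 5: s <- (p + 5)                 {0,1,2,3,4,5,6,7}
step 6: s <- (p * max(s, p))         {0,1,2,3,4,5,6,7}

Answer: 7 steps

s: -4,6,24,50,84,126,176,234
q: 14,13,12,11,10,9,8,7
p: -4,-6,-8,-10,-12,-14,-16,-18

steps = 7; useful = 56; efficiency = 56/56 = 1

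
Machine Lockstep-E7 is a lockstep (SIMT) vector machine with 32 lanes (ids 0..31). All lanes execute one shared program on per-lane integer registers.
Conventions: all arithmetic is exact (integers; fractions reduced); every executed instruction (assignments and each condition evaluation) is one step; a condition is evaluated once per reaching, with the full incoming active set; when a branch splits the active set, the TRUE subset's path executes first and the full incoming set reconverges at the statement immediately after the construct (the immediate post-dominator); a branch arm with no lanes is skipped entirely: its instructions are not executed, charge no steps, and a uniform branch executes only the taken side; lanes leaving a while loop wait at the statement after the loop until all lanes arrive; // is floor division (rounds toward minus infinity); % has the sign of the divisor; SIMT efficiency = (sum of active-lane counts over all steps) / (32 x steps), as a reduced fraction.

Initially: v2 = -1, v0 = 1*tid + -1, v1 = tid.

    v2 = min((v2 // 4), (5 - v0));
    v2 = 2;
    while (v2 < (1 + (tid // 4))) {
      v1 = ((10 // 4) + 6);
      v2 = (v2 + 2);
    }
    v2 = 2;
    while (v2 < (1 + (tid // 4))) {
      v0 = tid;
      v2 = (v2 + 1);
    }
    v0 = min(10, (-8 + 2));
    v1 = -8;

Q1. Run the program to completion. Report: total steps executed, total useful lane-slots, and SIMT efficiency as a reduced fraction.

Answer: 34 steps, 620 useful, 155/272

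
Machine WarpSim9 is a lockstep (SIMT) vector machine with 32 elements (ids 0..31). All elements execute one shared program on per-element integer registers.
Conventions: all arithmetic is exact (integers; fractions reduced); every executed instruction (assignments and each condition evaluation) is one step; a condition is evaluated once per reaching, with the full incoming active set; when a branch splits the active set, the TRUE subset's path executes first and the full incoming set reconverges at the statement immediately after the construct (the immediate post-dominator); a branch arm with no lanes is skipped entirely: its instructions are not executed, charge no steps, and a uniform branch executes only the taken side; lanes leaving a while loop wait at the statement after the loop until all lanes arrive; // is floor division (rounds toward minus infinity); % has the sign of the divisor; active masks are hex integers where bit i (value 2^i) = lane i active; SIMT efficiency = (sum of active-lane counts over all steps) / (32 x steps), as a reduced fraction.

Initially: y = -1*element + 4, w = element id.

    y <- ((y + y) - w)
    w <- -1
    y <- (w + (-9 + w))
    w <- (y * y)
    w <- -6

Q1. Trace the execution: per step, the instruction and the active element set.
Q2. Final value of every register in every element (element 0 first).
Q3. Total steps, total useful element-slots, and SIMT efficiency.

step 0: y <- ((y + y) - w)           0xffffffff
step 1: w <- -1                      0xffffffff
step 2: y <- (w + (-9 + w))          0xffffffff
step 3: w <- (y * y)                 0xffffffff
step 4: w <- -6                      0xffffffff

Answer: 5 steps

y: -11,-11,-11,-11,-11,-11,-11,-11,-11,-11,-11,-11,-11,-11,-11,-11,-11,-11,-11,-11,-11,-11,-11,-11,-11,-11,-11,-11,-11,-11,-11,-11
w: -6,-6,-6,-6,-6,-6,-6,-6,-6,-6,-6,-6,-6,-6,-6,-6,-6,-6,-6,-6,-6,-6,-6,-6,-6,-6,-6,-6,-6,-6,-6,-6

steps = 5; useful = 160; efficiency = 160/160 = 1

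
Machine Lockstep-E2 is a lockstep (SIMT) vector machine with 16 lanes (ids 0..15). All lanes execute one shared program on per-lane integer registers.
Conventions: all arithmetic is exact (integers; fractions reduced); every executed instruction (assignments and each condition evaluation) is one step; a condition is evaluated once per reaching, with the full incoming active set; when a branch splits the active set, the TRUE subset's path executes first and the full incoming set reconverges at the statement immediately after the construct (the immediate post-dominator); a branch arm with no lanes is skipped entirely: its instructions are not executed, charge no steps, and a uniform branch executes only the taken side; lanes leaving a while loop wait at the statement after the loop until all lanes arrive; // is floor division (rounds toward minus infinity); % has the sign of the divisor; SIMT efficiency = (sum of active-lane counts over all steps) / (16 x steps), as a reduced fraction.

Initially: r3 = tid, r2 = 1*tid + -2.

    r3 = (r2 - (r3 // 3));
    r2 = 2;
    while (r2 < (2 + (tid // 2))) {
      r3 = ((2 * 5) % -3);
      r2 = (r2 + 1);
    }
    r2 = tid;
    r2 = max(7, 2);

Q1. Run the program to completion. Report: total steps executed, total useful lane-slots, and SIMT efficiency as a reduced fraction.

Answer: 26 steps, 248 useful, 31/52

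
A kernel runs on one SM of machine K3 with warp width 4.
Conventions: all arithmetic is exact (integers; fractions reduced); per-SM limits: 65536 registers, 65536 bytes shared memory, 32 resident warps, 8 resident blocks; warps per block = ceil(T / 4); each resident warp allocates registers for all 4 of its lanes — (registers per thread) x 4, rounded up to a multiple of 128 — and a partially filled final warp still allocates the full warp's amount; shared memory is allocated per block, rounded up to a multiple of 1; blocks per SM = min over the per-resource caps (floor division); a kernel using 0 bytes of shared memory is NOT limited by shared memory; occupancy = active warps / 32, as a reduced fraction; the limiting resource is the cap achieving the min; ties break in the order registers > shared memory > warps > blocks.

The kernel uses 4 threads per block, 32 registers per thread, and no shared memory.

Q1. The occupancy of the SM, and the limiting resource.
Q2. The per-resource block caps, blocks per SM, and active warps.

Answer: occupancy 1/4, limited by blocks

registers: 512 blocks
shared memory: no limit (kernel uses none)
warps: 32 blocks
blocks: 8 blocks

Answer: 8 blocks, 8 active warps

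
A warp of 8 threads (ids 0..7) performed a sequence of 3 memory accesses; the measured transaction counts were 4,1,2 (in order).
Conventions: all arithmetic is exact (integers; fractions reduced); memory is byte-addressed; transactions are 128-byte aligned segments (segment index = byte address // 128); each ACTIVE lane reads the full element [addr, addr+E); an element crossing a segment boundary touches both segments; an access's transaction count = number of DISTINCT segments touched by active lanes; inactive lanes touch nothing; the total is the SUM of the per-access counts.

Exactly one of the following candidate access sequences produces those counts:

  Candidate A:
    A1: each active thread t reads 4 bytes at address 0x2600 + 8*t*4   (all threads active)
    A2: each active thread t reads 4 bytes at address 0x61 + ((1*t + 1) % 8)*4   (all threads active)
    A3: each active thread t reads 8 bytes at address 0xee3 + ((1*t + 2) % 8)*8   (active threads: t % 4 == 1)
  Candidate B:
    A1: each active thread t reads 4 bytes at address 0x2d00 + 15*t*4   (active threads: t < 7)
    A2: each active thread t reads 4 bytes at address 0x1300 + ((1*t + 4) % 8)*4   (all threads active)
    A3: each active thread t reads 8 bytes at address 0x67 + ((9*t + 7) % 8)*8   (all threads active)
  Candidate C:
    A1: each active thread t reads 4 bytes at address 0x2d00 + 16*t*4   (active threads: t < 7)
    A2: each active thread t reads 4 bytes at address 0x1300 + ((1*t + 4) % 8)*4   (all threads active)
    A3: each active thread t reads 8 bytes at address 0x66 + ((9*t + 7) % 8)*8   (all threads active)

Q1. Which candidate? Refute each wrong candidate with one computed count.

A: A1 gives 2 transactions, not 4
B: A1 gives 3 transactions, not 4
C: all counts match (4,1,2)

Answer: C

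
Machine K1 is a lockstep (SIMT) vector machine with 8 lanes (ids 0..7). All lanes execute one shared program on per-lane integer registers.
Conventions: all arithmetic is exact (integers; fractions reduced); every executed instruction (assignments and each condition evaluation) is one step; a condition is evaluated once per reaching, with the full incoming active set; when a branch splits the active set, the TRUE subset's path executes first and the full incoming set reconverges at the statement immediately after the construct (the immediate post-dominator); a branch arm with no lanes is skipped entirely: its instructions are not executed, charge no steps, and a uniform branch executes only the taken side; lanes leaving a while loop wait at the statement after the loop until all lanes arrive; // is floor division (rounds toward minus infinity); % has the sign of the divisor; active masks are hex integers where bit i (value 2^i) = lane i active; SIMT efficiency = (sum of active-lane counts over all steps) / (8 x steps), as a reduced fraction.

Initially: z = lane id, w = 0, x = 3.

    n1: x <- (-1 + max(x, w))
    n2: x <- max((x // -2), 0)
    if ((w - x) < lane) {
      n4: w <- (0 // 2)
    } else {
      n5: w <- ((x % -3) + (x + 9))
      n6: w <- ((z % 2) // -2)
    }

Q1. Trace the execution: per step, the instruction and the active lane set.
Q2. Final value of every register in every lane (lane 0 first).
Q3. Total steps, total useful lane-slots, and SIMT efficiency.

step 0: x <- (-1 + max(x, w))        0xff
step 1: x <- max((x // -2), 0)       0xff
step 2: eval ((w - x) < lane)        0xff
step 3: w <- (0 // 2)                0xfe
step 4: w <- ((x % -3) + (x + 9))    0x01
step 5: w <- ((z % 2) // -2)         0x01

Answer: 6 steps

z: 0,1,2,3,4,5,6,7
w: 0,0,0,0,0,0,0,0
x: 0,0,0,0,0,0,0,0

steps = 6; useful = 33; efficiency = 33/48 = 11/16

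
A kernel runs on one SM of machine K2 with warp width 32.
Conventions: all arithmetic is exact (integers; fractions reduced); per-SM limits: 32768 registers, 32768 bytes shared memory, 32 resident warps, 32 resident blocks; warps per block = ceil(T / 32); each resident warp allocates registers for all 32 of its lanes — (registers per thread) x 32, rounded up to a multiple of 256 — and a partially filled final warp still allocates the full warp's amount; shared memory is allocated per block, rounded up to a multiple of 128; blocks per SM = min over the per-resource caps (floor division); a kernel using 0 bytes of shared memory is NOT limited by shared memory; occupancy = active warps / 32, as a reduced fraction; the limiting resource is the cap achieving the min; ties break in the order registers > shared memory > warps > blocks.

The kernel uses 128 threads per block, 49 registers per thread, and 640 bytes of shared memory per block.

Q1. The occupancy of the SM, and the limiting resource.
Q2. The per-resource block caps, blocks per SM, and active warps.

Answer: occupancy 1/2, limited by registers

registers: 4 blocks
shared memory: 51 blocks
warps: 8 blocks
blocks: 32 blocks

Answer: 4 blocks, 16 active warps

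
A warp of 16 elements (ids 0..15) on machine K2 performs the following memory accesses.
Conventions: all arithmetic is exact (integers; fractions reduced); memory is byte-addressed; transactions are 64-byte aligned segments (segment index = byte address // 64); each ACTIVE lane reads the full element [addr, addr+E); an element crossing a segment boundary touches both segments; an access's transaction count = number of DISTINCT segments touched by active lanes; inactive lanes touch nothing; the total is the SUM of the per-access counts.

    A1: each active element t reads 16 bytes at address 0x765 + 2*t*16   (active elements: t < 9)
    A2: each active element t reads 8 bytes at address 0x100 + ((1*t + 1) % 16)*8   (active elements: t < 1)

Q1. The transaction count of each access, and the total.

A1: 5 transactions
A2: 1 transaction

Answer: 5,1; total 6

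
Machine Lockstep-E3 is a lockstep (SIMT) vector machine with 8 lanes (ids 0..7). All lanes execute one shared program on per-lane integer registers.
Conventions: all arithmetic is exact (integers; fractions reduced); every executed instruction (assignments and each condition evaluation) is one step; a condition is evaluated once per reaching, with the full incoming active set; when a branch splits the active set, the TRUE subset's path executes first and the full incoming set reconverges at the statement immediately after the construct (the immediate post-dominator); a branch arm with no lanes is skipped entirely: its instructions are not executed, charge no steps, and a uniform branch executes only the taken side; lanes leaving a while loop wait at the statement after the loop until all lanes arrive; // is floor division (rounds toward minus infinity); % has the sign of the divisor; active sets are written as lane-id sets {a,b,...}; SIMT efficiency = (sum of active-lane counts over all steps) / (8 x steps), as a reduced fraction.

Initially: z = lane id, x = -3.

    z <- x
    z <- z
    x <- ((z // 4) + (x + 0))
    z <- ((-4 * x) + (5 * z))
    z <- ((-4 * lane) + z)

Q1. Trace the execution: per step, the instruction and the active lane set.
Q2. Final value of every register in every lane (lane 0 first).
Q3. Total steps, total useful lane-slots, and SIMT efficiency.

step 0: z <- x                       {0,1,2,3,4,5,6,7}
step 1: z <- z                       {0,1,2,3,4,5,6,7}
step 2: x <- ((z // 4) + (x + 0))    {0,1,2,3,4,5,6,7}
step 3: z <- ((-4 * x) + (5 * z))    {0,1,2,3,4,5,6,7}
step 4: z <- ((-4 * lane) + z)       {0,1,2,3,4,5,6,7}

Answer: 5 steps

z: 1,-3,-7,-11,-15,-19,-23,-27
x: -4,-4,-4,-4,-4,-4,-4,-4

steps = 5; useful = 40; efficiency = 40/40 = 1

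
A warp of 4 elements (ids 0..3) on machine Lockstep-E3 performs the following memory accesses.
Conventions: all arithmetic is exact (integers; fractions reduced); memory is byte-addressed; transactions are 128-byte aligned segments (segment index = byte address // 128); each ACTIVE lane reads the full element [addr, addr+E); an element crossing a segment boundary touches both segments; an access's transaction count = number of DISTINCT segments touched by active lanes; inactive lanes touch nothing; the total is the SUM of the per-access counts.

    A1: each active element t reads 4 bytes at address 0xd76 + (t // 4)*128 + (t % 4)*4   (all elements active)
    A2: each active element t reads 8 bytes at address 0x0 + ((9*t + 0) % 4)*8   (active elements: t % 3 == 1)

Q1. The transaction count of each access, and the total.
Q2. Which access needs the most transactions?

A1: 2 transactions
A2: 1 transaction

Answer: 2,1; total 3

Answer: A1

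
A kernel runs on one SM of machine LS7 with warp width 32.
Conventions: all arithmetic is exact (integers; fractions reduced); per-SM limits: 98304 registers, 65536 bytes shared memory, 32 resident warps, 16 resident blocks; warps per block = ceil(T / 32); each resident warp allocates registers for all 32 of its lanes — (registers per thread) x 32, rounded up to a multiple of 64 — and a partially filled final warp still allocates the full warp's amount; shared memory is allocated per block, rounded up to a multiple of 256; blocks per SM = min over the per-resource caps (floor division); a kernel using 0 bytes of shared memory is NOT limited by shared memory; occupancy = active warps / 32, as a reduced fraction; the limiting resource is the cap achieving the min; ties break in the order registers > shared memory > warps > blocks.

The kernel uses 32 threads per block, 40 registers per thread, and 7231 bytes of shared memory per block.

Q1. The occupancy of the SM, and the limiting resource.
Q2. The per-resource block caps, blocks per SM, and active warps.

Answer: occupancy 1/4, limited by shared memory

registers: 76 blocks
shared memory: 8 blocks
warps: 32 blocks
blocks: 16 blocks

Answer: 8 blocks, 8 active warps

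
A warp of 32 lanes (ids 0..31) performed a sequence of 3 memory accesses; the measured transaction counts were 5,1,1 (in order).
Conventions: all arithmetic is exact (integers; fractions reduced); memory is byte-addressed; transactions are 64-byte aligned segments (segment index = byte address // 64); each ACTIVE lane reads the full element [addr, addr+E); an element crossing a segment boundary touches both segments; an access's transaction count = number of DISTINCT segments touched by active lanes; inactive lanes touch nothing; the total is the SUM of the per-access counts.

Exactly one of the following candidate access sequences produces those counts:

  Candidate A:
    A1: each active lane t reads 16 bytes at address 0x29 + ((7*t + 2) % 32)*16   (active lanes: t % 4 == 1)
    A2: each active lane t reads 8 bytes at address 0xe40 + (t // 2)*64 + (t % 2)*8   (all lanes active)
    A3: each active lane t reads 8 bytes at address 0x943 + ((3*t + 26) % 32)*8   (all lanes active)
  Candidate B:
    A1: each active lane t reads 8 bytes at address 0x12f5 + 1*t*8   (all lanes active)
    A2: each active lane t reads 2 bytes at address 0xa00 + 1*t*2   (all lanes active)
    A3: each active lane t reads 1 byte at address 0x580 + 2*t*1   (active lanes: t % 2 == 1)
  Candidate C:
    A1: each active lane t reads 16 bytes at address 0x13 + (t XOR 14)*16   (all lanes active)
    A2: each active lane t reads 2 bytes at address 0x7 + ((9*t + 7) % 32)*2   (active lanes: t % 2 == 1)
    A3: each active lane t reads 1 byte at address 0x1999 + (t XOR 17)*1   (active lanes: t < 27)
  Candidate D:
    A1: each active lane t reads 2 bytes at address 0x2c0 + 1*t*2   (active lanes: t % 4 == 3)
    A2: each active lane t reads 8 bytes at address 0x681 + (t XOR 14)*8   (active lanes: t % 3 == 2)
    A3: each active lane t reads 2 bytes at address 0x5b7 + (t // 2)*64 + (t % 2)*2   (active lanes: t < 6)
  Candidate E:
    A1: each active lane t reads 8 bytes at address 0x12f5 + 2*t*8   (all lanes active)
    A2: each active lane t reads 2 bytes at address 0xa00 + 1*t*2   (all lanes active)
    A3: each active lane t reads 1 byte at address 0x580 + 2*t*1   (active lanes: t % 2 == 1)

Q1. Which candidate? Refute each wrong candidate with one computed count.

A: A1 gives 9 transactions, not 5
C: A1 gives 9 transactions, not 5
D: A1 gives 1 transaction, not 5
E: A1 gives 9 transactions, not 5
B: all counts match (5,1,1)

Answer: B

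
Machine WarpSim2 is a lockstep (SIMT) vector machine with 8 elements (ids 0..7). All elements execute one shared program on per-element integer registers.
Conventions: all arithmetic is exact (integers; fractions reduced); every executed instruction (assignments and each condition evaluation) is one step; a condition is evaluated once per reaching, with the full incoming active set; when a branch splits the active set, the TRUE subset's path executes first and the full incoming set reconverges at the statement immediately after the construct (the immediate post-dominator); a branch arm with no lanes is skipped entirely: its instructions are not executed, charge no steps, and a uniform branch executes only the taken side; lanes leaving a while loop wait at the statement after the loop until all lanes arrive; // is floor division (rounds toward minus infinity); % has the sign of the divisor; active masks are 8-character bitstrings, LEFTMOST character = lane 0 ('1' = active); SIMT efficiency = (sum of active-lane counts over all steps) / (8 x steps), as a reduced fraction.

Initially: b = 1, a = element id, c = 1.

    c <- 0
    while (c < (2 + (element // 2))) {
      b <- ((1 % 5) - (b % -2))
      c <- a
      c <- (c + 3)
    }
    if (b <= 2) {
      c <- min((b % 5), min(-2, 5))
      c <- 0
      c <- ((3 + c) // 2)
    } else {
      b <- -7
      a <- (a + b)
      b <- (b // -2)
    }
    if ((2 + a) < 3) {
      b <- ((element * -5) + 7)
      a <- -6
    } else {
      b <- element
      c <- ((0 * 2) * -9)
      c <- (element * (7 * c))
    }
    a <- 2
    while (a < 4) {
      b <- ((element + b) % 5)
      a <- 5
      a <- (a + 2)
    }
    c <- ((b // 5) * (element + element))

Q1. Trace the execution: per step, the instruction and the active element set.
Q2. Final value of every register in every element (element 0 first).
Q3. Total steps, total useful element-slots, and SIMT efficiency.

step 0: c <- 0                       11111111
step 1: eval (c < (2 + (element // 2))) 11111111
step 2: b <- ((1 % 5) - (b % -2))    11111111
step 3: c <- a                       11111111
step 4: c <- (c + 3)                 11111111
step 5: eval (c < (2 + (element // 2))) 11111111
step 6: eval (b <= 2)                11111111
step 7: c <- min((b % 5), min(-2, 5)) 11111111
step 8: c <- 0                       11111111
step 9: c <- ((3 + c) // 2)          11111111
step 10: eval ((2 + a) < 3)           11111111
step 11: b <- ((element * -5) + 7)    10000000
step 12: a <- -6                      10000000
step 13: b <- element                 01111111
step 14: c <- ((0 * 2) * -9)          01111111
step 15: c <- (element * (7 * c))     01111111
step 16: a <- 2                       11111111
step 17: eval (a < 4)                 11111111
step 18: b <- ((element + b) % 5)     11111111
step 19: a <- 5                       11111111
step 20: a <- (a + 2)                 11111111
step 21: eval (a < 4)                 11111111
step 22: c <- ((b // 5) * (element + element)) 11111111

Answer: 23 steps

b: 2,2,4,1,3,0,2,4
a: 7,7,7,7,7,7,7,7
c: 0,0,0,0,0,0,0,0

steps = 23; useful = 167; efficiency = 167/184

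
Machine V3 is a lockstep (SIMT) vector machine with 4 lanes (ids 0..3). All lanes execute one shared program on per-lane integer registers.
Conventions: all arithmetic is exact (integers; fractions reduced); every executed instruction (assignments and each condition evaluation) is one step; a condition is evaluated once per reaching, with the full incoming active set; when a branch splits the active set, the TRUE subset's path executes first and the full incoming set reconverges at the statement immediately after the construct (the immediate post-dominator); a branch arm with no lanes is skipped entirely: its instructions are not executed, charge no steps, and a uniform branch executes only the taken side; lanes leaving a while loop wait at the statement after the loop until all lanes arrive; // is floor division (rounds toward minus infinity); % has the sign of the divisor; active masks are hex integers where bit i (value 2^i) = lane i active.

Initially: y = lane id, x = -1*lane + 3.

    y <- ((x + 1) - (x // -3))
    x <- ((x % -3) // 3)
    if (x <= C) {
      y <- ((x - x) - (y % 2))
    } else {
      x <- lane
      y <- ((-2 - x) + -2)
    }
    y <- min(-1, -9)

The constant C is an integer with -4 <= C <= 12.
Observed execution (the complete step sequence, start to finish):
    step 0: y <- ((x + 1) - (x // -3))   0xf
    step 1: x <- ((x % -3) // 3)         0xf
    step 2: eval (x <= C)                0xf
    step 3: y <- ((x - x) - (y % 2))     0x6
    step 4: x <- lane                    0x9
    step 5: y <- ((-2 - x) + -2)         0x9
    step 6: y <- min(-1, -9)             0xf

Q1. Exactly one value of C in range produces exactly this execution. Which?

Answer: C = -1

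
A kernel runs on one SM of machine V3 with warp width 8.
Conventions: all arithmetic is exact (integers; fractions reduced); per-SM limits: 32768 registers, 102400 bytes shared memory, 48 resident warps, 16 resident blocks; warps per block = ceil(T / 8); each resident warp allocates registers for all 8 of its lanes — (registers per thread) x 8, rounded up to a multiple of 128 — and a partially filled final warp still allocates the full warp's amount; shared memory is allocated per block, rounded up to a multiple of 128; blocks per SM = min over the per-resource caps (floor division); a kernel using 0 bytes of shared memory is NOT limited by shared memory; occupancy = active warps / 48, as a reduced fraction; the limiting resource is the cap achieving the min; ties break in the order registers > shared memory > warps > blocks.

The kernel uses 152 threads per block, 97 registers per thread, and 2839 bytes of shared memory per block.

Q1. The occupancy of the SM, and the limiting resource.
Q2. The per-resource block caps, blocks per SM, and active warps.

Answer: occupancy 19/48, limited by registers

registers: 1 block
shared memory: 34 blocks
warps: 2 blocks
blocks: 16 blocks

Answer: 1 block, 19 active warps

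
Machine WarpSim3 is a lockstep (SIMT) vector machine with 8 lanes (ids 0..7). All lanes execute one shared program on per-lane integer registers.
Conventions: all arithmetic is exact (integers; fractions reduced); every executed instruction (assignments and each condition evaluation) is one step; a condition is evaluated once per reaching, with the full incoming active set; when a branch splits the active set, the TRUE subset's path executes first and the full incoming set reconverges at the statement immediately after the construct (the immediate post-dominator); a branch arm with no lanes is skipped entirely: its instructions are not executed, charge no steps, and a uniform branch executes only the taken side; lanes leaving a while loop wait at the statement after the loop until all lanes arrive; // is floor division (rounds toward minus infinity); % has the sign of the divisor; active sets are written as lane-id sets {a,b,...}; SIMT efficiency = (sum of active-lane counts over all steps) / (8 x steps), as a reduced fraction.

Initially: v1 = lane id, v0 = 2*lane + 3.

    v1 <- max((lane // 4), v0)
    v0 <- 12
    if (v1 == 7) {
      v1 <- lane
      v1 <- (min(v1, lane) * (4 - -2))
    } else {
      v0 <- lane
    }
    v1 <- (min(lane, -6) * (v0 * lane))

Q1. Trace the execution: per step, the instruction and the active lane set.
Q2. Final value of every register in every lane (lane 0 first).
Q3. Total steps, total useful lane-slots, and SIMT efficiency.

step 0: v1 <- max((lane // 4), v0)   {0,1,2,3,4,5,6,7}
step 1: v0 <- 12                     {0,1,2,3,4,5,6,7}
step 2: eval (v1 == 7)               {0,1,2,3,4,5,6,7}
step 3: v1 <- lane                   {2}
step 4: v1 <- (min(v1, lane) * (4 - -2)) {2}
step 5: v0 <- lane                   {0,1,3,4,5,6,7}
step 6: v1 <- (min(lane, -6) * (v0 * lane)) {0,1,2,3,4,5,6,7}

Answer: 7 steps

v1: 0,-6,-144,-54,-96,-150,-216,-294
v0: 0,1,12,3,4,5,6,7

steps = 7; useful = 41; efficiency = 41/56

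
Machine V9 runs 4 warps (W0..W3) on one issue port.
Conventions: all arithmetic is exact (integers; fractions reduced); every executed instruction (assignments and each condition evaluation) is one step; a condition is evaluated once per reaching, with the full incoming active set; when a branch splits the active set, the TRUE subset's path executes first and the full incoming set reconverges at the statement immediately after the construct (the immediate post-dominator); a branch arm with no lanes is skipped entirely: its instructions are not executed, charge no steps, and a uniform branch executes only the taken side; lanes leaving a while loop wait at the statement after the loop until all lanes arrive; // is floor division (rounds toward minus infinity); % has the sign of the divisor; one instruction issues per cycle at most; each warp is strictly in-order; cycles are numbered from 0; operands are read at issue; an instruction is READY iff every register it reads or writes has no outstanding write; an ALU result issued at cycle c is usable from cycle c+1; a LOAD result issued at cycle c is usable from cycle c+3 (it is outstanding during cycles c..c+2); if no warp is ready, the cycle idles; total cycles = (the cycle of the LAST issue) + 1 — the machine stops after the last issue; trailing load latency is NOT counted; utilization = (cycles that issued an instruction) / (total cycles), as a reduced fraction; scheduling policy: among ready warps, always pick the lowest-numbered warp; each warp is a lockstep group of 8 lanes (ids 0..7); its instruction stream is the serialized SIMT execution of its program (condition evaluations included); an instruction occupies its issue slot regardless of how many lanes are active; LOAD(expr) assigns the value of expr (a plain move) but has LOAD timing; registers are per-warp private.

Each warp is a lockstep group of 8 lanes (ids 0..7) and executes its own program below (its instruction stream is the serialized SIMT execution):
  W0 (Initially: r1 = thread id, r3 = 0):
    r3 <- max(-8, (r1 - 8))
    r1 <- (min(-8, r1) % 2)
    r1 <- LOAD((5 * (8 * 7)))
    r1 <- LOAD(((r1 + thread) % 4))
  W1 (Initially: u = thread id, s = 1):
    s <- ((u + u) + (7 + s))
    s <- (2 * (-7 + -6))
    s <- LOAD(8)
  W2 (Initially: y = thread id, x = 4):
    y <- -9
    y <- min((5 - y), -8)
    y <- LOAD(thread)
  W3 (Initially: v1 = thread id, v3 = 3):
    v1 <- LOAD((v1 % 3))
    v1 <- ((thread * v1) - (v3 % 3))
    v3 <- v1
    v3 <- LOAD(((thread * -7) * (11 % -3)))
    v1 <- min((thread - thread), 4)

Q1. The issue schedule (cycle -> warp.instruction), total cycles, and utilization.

cycle 0: W0.I0
cycle 1: W0.I1
cycle 2: W0.I2
cycle 3: W1.I0
cycle 4: W1.I1
cycle 5: W0.I3
cycle 6: W1.I2
cycle 7: W2.I0
cycle 8: W2.I1
cycle 9: W2.I2
cycle 10: W3.I0
cycle 11: idle
cycle 12: idle
cycle 13: W3.I1
cycle 14: W3.I2
cycle 15: W3.I3
cycle 16: W3.I4

Answer: 17 cycles, utilization 15/17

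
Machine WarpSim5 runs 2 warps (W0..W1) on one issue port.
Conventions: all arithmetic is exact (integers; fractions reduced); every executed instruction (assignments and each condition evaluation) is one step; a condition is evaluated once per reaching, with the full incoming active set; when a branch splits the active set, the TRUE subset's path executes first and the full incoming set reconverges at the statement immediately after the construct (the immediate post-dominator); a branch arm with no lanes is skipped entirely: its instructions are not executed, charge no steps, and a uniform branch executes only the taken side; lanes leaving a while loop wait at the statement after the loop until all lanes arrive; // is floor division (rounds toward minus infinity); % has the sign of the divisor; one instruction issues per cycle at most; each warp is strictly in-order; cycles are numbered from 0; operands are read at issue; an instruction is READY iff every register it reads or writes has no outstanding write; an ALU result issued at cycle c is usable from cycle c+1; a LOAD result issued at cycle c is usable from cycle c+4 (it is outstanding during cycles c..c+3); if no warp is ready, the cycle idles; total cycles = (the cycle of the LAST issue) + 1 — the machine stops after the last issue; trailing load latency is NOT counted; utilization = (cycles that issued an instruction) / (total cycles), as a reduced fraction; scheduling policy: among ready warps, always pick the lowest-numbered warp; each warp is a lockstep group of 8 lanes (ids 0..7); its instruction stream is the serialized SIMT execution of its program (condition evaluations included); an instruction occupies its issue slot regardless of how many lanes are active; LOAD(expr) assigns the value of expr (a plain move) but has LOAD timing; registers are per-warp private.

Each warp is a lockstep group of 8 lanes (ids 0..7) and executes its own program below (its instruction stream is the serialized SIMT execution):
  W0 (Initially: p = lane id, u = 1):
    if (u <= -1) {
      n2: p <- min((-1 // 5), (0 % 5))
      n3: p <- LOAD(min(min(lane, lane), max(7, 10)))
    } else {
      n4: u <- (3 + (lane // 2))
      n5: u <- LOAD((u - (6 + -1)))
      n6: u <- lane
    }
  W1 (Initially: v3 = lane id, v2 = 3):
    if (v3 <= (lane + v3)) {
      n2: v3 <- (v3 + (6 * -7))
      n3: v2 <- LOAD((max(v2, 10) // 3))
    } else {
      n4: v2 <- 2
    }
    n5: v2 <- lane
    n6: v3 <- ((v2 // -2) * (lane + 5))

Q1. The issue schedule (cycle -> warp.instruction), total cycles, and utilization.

cycle 0: W0.I0
cycle 1: W0.I1
cycle 2: W0.I2
cycle 3: W1.I0
cycle 4: W1.I1
cycle 5: W1.I2
cycle 6: W0.I3
cycle 7: idle
cycle 8: idle
cycle 9: W1.I3
cycle 10: W1.I4

Answer: 11 cycles, utilization 9/11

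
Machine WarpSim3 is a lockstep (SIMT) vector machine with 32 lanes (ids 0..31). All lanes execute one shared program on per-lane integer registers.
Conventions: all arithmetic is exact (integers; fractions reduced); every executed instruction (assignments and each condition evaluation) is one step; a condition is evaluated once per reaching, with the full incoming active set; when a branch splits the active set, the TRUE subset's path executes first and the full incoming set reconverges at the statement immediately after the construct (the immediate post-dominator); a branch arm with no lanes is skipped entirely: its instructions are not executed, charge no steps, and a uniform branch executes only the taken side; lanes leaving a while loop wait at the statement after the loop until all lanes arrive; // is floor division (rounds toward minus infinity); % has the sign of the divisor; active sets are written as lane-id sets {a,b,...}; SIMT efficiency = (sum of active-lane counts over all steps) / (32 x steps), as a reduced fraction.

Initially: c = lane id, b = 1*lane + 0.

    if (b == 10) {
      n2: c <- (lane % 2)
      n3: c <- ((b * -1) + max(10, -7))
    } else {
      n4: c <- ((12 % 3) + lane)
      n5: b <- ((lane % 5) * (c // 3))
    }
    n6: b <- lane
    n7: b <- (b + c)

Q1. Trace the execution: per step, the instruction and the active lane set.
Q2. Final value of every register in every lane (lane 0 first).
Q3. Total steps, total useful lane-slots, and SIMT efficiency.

step 0: eval (b == 10)               {0,1,2,3,4,5,6,7,8,9,10,11,12,13,14,15,16,17,18,19,20,21,22,23,24,25,26,27,28,29,30,31}
step 1: c <- (lane % 2)              {10}
step 2: c <- ((b * -1) + max(10, -7)) {10}
step 3: c <- ((12 % 3) + lane)       {0,1,2,3,4,5,6,7,8,9,11,12,13,14,15,16,17,18,19,20,21,22,23,24,25,26,27,28,29,30,31}
step 4: b <- ((lane % 5) * (c // 3)) {0,1,2,3,4,5,6,7,8,9,11,12,13,14,15,16,17,18,19,20,21,22,23,24,25,26,27,28,29,30,31}
step 5: b <- lane                    {0,1,2,3,4,5,6,7,8,9,10,11,12,13,14,15,16,17,18,19,20,21,22,23,24,25,26,27,28,29,30,31}
step 6: b <- (b + c)                 {0,1,2,3,4,5,6,7,8,9,10,11,12,13,14,15,16,17,18,19,20,21,22,23,24,25,26,27,28,29,30,31}

Answer: 7 steps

c: 0,1,2,3,4,5,6,7,8,9,0,11,12,13,14,15,16,17,18,19,20,21,22,23,24,25,26,27,28,29,30,31
b: 0,2,4,6,8,10,12,14,16,18,10,22,24,26,28,30,32,34,36,38,40,42,44,46,48,50,52,54,56,58,60,62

steps = 7; useful = 160; efficiency = 160/224 = 5/7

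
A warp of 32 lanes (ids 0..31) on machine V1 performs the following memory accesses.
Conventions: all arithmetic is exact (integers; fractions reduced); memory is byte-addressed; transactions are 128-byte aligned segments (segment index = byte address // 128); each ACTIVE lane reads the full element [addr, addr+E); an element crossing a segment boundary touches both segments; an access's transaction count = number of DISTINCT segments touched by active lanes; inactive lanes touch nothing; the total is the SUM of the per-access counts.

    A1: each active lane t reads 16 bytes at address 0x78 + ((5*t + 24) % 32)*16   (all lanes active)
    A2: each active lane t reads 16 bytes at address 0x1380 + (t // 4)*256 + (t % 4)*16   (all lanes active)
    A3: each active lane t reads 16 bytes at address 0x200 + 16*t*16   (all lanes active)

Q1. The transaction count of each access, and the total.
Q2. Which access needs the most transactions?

A1: 5 transactions
A2: 8 transactions
A3: 32 transactions

Answer: 5,8,32; total 45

Answer: A3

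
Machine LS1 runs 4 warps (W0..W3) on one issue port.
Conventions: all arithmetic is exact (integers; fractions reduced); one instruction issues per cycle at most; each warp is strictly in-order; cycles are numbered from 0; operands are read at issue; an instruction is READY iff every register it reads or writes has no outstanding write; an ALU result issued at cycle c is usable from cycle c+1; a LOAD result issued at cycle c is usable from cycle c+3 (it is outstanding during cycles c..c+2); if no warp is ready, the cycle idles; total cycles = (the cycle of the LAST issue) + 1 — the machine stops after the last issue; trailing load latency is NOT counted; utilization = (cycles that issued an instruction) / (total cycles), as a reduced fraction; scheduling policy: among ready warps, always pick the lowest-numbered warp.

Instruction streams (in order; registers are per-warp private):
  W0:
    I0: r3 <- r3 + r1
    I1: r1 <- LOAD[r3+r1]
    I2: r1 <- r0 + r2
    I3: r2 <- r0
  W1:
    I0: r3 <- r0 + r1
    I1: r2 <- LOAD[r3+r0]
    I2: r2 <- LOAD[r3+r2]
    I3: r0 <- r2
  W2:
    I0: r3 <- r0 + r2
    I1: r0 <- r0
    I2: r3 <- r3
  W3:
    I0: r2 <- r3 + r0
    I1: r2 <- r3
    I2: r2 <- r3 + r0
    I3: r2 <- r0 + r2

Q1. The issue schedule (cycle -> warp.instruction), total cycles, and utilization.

cycle 0: W0.I0
cycle 1: W0.I1
cycle 2: W1.I0
cycle 3: W1.I1
cycle 4: W0.I2
cycle 5: W0.I3
cycle 6: W1.I2
cycle 7: W2.I0
cycle 8: W2.I1
cycle 9: W1.I3
cycle 10: W2.I2
cycle 11: W3.I0
cycle 12: W3.I1
cycle 13: W3.I2
cycle 14: W3.I3

Answer: 15 cycles, utilization 1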